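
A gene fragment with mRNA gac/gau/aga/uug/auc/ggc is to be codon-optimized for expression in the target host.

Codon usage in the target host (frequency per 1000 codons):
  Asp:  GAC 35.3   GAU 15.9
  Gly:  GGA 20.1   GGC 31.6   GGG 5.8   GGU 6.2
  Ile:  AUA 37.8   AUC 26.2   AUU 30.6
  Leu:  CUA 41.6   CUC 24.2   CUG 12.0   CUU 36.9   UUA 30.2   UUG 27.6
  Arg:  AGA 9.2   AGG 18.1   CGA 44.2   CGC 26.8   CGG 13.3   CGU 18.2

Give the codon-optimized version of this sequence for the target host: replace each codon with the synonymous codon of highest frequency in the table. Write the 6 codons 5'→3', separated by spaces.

Codon 1 (Asp): best is GAC at 35.3.
Codon 2 (Asp): best is GAC at 35.3.
Codon 3 (Arg): best is CGA at 44.2.
Codon 4 (Leu): best is CUA at 41.6.
Codon 5 (Ile): best is AUA at 37.8.
Codon 6 (Gly): best is GGC at 31.6.

GAC GAC CGA CUA AUA GGC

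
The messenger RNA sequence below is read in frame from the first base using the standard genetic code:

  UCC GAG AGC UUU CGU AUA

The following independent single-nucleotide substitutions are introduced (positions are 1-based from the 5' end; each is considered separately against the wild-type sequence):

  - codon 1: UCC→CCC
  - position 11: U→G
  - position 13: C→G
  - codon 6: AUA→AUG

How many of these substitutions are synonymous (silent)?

Codon 1: UCC (Ser) → CCC (Pro) — missense.
Codon 4: UUU (Phe) → UGU (Cys) — missense.
Codon 5: CGU (Arg) → GGU (Gly) — missense.
Codon 6: AUA (Ile) → AUG (Met) — missense.
Synonymous: 0 of 4.

0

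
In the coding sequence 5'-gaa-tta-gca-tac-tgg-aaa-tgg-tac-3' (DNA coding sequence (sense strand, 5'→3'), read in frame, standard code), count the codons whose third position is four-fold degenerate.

1

Codon 1 GAA (Glu): third position 2-fold.
Codon 2 TTA (Leu): third position 2-fold.
Codon 3 GCA (Ala): third position 4-fold.
Codon 4 TAC (Tyr): third position 2-fold.
Codon 5 TGG (Trp): third position 1-fold.
Codon 6 AAA (Lys): third position 2-fold.
Codon 7 TGG (Trp): third position 1-fold.
Codon 8 TAC (Tyr): third position 2-fold.
Four-fold degenerate third positions: 1.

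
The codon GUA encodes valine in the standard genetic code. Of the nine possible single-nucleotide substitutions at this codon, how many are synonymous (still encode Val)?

3

Position 1: none → 0 synonymous.
Position 2: none → 0 synonymous.
Position 3: GUU, GUC, GUG → 3 synonymous.
Total: 0 + 0 + 3 = 3.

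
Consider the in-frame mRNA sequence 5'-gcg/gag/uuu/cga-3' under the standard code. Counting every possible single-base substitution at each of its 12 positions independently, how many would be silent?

9

Codon 1 (GCG, Ala): 3 synonymous substitutions.
Codon 2 (GAG, Glu): 1 synonymous substitution.
Codon 3 (UUU, Phe): 1 synonymous substitution.
Codon 4 (CGA, Arg): 4 synonymous substitutions.
Total: 3 + 1 + 1 + 4 = 9.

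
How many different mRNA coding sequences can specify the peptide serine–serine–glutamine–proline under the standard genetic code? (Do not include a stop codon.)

288

Ser: 6 codons.
Ser: 6 codons.
Gln: 2 codons.
Pro: 4 codons.
6 × 6 × 2 × 4 = 288.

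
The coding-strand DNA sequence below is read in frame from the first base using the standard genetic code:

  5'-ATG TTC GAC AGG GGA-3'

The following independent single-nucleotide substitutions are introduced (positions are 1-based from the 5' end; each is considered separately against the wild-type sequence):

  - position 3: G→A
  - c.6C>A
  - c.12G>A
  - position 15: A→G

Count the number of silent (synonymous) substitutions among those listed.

2

Codon 1: ATG (Met) → ATA (Ile) — missense.
Codon 2: TTC (Phe) → TTA (Leu) — missense.
Codon 4: AGG (Arg) → AGA (Arg) — synonymous.
Codon 5: GGA (Gly) → GGG (Gly) — synonymous.
Synonymous: 2 of 4.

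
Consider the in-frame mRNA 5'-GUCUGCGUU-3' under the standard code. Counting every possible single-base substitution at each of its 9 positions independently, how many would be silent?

7

Codon 1 (GUC, Val): 3 synonymous substitutions.
Codon 2 (UGC, Cys): 1 synonymous substitution.
Codon 3 (GUU, Val): 3 synonymous substitutions.
Total: 3 + 1 + 3 = 7.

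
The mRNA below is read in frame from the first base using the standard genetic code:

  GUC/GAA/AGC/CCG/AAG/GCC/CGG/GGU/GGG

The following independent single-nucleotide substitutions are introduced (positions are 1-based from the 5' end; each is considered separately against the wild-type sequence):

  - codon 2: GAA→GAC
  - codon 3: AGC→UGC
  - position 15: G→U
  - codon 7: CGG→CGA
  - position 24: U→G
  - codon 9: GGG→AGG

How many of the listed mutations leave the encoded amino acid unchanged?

Codon 2: GAA (Glu) → GAC (Asp) — missense.
Codon 3: AGC (Ser) → UGC (Cys) — missense.
Codon 5: AAG (Lys) → AAU (Asn) — missense.
Codon 7: CGG (Arg) → CGA (Arg) — synonymous.
Codon 8: GGU (Gly) → GGG (Gly) — synonymous.
Codon 9: GGG (Gly) → AGG (Arg) — missense.
Synonymous: 2 of 6.

2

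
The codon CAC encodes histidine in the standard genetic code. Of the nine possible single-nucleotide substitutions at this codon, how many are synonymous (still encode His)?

Position 1: none → 0 synonymous.
Position 2: none → 0 synonymous.
Position 3: CAT → 1 synonymous.
Total: 0 + 0 + 1 = 1.

1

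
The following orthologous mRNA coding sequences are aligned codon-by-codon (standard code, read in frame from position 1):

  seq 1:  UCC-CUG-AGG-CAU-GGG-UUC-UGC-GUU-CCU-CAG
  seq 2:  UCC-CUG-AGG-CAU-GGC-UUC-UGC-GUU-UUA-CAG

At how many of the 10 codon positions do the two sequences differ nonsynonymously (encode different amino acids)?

1

Codon 1: UCC Ser / UCC Ser — identical.
Codon 2: CUG Leu / CUG Leu — identical.
Codon 3: AGG Arg / AGG Arg — identical.
Codon 4: CAU His / CAU His — identical.
Codon 5: GGG Gly / GGC Gly — synonymous.
Codon 6: UUC Phe / UUC Phe — identical.
Codon 7: UGC Cys / UGC Cys — identical.
Codon 8: GUU Val / GUU Val — identical.
Codon 9: CCU Pro / UUA Leu — nonsynonymous.
Codon 10: CAG Gln / CAG Gln — identical.
Nonsynonymous differences: 1.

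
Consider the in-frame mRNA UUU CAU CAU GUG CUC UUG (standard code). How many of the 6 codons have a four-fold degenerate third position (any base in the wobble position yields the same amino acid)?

Codon 1 UUU (Phe): third position 2-fold.
Codon 2 CAU (His): third position 2-fold.
Codon 3 CAU (His): third position 2-fold.
Codon 4 GUG (Val): third position 4-fold.
Codon 5 CUC (Leu): third position 4-fold.
Codon 6 UUG (Leu): third position 2-fold.
Four-fold degenerate third positions: 2.

2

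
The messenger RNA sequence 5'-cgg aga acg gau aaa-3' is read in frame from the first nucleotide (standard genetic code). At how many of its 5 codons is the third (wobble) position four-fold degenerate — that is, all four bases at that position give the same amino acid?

Codon 1 CGG (Arg): third position 4-fold.
Codon 2 AGA (Arg): third position 2-fold.
Codon 3 ACG (Thr): third position 4-fold.
Codon 4 GAU (Asp): third position 2-fold.
Codon 5 AAA (Lys): third position 2-fold.
Four-fold degenerate third positions: 2.

2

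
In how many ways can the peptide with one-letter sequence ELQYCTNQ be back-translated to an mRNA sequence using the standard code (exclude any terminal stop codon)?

Glu: 2 codons.
Leu: 6 codons.
Gln: 2 codons.
Tyr: 2 codons.
Cys: 2 codons.
Thr: 4 codons.
Asn: 2 codons.
Gln: 2 codons.
2 × 6 × 2 × 2 × 2 × 4 × 2 × 2 = 1536.

1536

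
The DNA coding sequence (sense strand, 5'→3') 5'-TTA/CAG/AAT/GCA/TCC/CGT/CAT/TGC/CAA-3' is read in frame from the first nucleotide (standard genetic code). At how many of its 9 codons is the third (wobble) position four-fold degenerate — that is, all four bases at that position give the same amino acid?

Codon 1 TTA (Leu): third position 2-fold.
Codon 2 CAG (Gln): third position 2-fold.
Codon 3 AAT (Asn): third position 2-fold.
Codon 4 GCA (Ala): third position 4-fold.
Codon 5 TCC (Ser): third position 4-fold.
Codon 6 CGT (Arg): third position 4-fold.
Codon 7 CAT (His): third position 2-fold.
Codon 8 TGC (Cys): third position 2-fold.
Codon 9 CAA (Gln): third position 2-fold.
Four-fold degenerate third positions: 3.

3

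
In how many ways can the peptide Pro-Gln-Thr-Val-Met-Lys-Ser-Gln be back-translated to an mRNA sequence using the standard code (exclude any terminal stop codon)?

Pro: 4 codons.
Gln: 2 codons.
Thr: 4 codons.
Val: 4 codons.
Met: 1 codon.
Lys: 2 codons.
Ser: 6 codons.
Gln: 2 codons.
4 × 2 × 4 × 4 × 1 × 2 × 6 × 2 = 3072.

3072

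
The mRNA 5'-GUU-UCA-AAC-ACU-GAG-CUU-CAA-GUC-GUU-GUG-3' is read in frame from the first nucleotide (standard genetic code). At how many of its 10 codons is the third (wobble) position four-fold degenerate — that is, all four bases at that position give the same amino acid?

7

Codon 1 GUU (Val): third position 4-fold.
Codon 2 UCA (Ser): third position 4-fold.
Codon 3 AAC (Asn): third position 2-fold.
Codon 4 ACU (Thr): third position 4-fold.
Codon 5 GAG (Glu): third position 2-fold.
Codon 6 CUU (Leu): third position 4-fold.
Codon 7 CAA (Gln): third position 2-fold.
Codon 8 GUC (Val): third position 4-fold.
Codon 9 GUU (Val): third position 4-fold.
Codon 10 GUG (Val): third position 4-fold.
Four-fold degenerate third positions: 7.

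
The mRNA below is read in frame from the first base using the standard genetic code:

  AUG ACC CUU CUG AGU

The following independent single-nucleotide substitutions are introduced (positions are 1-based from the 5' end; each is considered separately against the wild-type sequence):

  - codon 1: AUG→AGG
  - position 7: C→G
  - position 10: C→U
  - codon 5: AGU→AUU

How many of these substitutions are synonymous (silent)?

Codon 1: AUG (Met) → AGG (Arg) — missense.
Codon 3: CUU (Leu) → GUU (Val) — missense.
Codon 4: CUG (Leu) → UUG (Leu) — synonymous.
Codon 5: AGU (Ser) → AUU (Ile) — missense.
Synonymous: 1 of 4.

1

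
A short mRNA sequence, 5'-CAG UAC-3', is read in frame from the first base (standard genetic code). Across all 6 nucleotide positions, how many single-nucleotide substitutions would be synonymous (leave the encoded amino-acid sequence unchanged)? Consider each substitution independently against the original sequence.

2

Codon 1 (CAG, Gln): 1 synonymous substitution.
Codon 2 (UAC, Tyr): 1 synonymous substitution.
Total: 1 + 1 = 2.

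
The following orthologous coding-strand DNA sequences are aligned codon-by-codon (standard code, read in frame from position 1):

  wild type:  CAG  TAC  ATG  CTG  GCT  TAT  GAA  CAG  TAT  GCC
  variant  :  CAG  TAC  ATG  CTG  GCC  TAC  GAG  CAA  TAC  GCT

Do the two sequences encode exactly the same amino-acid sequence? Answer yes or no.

yes

Codon 1: CAG Gln / CAG Gln — identical.
Codon 2: TAC Tyr / TAC Tyr — identical.
Codon 3: ATG Met / ATG Met — identical.
Codon 4: CTG Leu / CTG Leu — identical.
Codon 5: GCT Ala / GCC Ala — synonymous.
Codon 6: TAT Tyr / TAC Tyr — synonymous.
Codon 7: GAA Glu / GAG Glu — synonymous.
Codon 8: CAG Gln / CAA Gln — synonymous.
Codon 9: TAT Tyr / TAC Tyr — synonymous.
Codon 10: GCC Ala / GCT Ala — synonymous.
Nonsynonymous differences: 0 → same protein.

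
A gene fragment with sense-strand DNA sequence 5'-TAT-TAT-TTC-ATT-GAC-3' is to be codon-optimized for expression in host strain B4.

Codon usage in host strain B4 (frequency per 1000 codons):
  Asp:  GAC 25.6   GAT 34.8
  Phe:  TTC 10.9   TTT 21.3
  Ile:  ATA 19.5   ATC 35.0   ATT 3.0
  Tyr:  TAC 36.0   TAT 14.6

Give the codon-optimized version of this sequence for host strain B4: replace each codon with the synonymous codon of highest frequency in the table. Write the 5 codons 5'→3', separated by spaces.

TAC TAC TTT ATC GAT

Codon 1 (Tyr): best is TAC at 36.0.
Codon 2 (Tyr): best is TAC at 36.0.
Codon 3 (Phe): best is TTT at 21.3.
Codon 4 (Ile): best is ATC at 35.0.
Codon 5 (Asp): best is GAT at 34.8.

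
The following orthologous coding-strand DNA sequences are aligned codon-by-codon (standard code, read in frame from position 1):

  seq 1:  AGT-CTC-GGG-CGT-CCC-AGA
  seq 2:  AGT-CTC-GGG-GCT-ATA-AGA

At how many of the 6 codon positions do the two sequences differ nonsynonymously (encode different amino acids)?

2

Codon 1: AGT Ser / AGT Ser — identical.
Codon 2: CTC Leu / CTC Leu — identical.
Codon 3: GGG Gly / GGG Gly — identical.
Codon 4: CGT Arg / GCT Ala — nonsynonymous.
Codon 5: CCC Pro / ATA Ile — nonsynonymous.
Codon 6: AGA Arg / AGA Arg — identical.
Nonsynonymous differences: 2.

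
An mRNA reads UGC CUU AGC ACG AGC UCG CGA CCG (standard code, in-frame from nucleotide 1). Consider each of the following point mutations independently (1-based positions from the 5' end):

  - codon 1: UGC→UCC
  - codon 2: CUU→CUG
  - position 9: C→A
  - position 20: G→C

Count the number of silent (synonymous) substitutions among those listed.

1

Codon 1: UGC (Cys) → UCC (Ser) — missense.
Codon 2: CUU (Leu) → CUG (Leu) — synonymous.
Codon 3: AGC (Ser) → AGA (Arg) — missense.
Codon 7: CGA (Arg) → CCA (Pro) — missense.
Synonymous: 1 of 4.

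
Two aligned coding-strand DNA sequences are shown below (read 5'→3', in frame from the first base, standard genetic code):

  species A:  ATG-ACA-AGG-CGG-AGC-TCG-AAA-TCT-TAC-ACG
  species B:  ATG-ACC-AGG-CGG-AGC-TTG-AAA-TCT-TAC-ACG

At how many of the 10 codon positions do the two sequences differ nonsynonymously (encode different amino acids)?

Codon 1: ATG Met / ATG Met — identical.
Codon 2: ACA Thr / ACC Thr — synonymous.
Codon 3: AGG Arg / AGG Arg — identical.
Codon 4: CGG Arg / CGG Arg — identical.
Codon 5: AGC Ser / AGC Ser — identical.
Codon 6: TCG Ser / TTG Leu — nonsynonymous.
Codon 7: AAA Lys / AAA Lys — identical.
Codon 8: TCT Ser / TCT Ser — identical.
Codon 9: TAC Tyr / TAC Tyr — identical.
Codon 10: ACG Thr / ACG Thr — identical.
Nonsynonymous differences: 1.

1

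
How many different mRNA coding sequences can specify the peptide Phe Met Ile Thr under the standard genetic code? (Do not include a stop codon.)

24

Phe: 2 codons.
Met: 1 codon.
Ile: 3 codons.
Thr: 4 codons.
2 × 1 × 3 × 4 = 24.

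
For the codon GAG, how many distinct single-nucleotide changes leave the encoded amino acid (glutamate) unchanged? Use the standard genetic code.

Position 1: none → 0 synonymous.
Position 2: none → 0 synonymous.
Position 3: GAA → 1 synonymous.
Total: 0 + 0 + 1 = 1.

1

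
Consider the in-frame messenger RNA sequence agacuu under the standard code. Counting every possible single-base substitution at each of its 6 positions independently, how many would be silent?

5

Codon 1 (AGA, Arg): 2 synonymous substitutions.
Codon 2 (CUU, Leu): 3 synonymous substitutions.
Total: 2 + 3 = 5.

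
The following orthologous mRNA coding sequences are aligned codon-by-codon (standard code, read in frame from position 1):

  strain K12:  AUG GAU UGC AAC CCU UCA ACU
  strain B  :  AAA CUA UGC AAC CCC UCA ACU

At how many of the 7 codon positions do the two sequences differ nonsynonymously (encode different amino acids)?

Codon 1: AUG Met / AAA Lys — nonsynonymous.
Codon 2: GAU Asp / CUA Leu — nonsynonymous.
Codon 3: UGC Cys / UGC Cys — identical.
Codon 4: AAC Asn / AAC Asn — identical.
Codon 5: CCU Pro / CCC Pro — synonymous.
Codon 6: UCA Ser / UCA Ser — identical.
Codon 7: ACU Thr / ACU Thr — identical.
Nonsynonymous differences: 2.

2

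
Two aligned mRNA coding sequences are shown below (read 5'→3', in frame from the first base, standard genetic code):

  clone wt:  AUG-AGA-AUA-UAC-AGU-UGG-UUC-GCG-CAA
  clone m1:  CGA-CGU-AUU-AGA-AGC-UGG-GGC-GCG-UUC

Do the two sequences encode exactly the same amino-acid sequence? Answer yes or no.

Codon 1: AUG Met / CGA Arg — nonsynonymous.
Codon 2: AGA Arg / CGU Arg — synonymous.
Codon 3: AUA Ile / AUU Ile — synonymous.
Codon 4: UAC Tyr / AGA Arg — nonsynonymous.
Codon 5: AGU Ser / AGC Ser — synonymous.
Codon 6: UGG Trp / UGG Trp — identical.
Codon 7: UUC Phe / GGC Gly — nonsynonymous.
Codon 8: GCG Ala / GCG Ala — identical.
Codon 9: CAA Gln / UUC Phe — nonsynonymous.
Nonsynonymous differences: 4 → different protein.

no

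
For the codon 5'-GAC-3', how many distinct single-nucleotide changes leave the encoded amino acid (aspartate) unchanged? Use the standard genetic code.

Position 1: none → 0 synonymous.
Position 2: none → 0 synonymous.
Position 3: GAU → 1 synonymous.
Total: 0 + 0 + 1 = 1.

1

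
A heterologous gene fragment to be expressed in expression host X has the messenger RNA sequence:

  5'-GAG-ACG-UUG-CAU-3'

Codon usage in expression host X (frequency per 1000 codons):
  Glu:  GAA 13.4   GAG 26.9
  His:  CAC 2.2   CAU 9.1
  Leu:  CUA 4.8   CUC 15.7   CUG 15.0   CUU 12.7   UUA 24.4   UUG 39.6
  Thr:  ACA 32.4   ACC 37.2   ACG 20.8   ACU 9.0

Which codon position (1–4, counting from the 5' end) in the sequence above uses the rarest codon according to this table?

Codon 1 GAG (Glu): 26.9 per 1000.
Codon 2 ACG (Thr): 20.8 per 1000.
Codon 3 UUG (Leu): 39.6 per 1000.
Codon 4 CAU (His): 9.1 per 1000.
Lowest frequency is 9.1 at codon 4.

4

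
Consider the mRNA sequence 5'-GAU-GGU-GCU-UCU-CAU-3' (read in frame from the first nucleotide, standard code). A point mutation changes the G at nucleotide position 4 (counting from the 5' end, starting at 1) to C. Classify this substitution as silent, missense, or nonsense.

Position 4 falls in codon 2: GGU → Gly.
After the substitution the codon is CGU → Arg.
Gly ≠ Arg, so this is a missense mutation.

missense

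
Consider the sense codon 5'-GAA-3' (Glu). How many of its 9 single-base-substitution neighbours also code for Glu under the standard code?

Position 1: none → 0 synonymous.
Position 2: none → 0 synonymous.
Position 3: GAG → 1 synonymous.
Total: 0 + 0 + 1 = 1.

1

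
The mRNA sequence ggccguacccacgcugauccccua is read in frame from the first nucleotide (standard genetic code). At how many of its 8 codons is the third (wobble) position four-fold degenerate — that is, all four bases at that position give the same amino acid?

Codon 1 GGC (Gly): third position 4-fold.
Codon 2 CGU (Arg): third position 4-fold.
Codon 3 ACC (Thr): third position 4-fold.
Codon 4 CAC (His): third position 2-fold.
Codon 5 GCU (Ala): third position 4-fold.
Codon 6 GAU (Asp): third position 2-fold.
Codon 7 CCC (Pro): third position 4-fold.
Codon 8 CUA (Leu): third position 4-fold.
Four-fold degenerate third positions: 6.

6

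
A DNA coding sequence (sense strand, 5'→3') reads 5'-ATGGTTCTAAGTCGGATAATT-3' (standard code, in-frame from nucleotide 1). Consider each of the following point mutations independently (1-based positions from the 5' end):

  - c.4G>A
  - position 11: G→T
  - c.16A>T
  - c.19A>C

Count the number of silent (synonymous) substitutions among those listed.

0

Codon 2: GTT (Val) → ATT (Ile) — missense.
Codon 4: AGT (Ser) → ATT (Ile) — missense.
Codon 6: ATA (Ile) → TTA (Leu) — missense.
Codon 7: ATT (Ile) → CTT (Leu) — missense.
Synonymous: 0 of 4.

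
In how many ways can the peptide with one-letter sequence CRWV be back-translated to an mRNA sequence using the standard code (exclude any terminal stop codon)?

Cys: 2 codons.
Arg: 6 codons.
Trp: 1 codon.
Val: 4 codons.
2 × 6 × 1 × 4 = 48.

48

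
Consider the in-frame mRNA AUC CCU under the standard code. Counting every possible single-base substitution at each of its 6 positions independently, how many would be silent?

Codon 1 (AUC, Ile): 2 synonymous substitutions.
Codon 2 (CCU, Pro): 3 synonymous substitutions.
Total: 2 + 3 = 5.

5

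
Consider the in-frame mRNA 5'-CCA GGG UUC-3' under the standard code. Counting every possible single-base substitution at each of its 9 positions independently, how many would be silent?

7

Codon 1 (CCA, Pro): 3 synonymous substitutions.
Codon 2 (GGG, Gly): 3 synonymous substitutions.
Codon 3 (UUC, Phe): 1 synonymous substitution.
Total: 3 + 3 + 1 = 7.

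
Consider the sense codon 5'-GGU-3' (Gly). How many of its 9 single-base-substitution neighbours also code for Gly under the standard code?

3

Position 1: none → 0 synonymous.
Position 2: none → 0 synonymous.
Position 3: GGC, GGA, GGG → 3 synonymous.
Total: 0 + 0 + 3 = 3.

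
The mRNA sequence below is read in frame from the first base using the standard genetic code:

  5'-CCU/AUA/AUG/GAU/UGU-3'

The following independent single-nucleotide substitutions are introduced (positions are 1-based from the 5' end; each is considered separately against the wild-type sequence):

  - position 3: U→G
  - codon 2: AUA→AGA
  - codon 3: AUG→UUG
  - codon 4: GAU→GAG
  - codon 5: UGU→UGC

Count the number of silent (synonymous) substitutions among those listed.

2

Codon 1: CCU (Pro) → CCG (Pro) — synonymous.
Codon 2: AUA (Ile) → AGA (Arg) — missense.
Codon 3: AUG (Met) → UUG (Leu) — missense.
Codon 4: GAU (Asp) → GAG (Glu) — missense.
Codon 5: UGU (Cys) → UGC (Cys) — synonymous.
Synonymous: 2 of 5.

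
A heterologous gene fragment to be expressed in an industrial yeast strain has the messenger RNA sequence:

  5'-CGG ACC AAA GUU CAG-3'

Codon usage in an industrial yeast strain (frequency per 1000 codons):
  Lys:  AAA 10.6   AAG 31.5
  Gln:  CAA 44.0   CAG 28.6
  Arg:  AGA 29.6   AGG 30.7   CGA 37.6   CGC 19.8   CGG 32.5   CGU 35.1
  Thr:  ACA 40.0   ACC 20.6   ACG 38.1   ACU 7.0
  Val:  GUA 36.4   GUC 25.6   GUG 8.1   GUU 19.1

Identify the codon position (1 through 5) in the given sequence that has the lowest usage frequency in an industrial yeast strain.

3

Codon 1 CGG (Arg): 32.5 per 1000.
Codon 2 ACC (Thr): 20.6 per 1000.
Codon 3 AAA (Lys): 10.6 per 1000.
Codon 4 GUU (Val): 19.1 per 1000.
Codon 5 CAG (Gln): 28.6 per 1000.
Lowest frequency is 10.6 at codon 3.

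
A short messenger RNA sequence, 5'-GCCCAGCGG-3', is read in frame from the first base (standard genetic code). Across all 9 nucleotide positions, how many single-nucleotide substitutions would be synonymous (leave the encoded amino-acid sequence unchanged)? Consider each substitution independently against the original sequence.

8

Codon 1 (GCC, Ala): 3 synonymous substitutions.
Codon 2 (CAG, Gln): 1 synonymous substitution.
Codon 3 (CGG, Arg): 4 synonymous substitutions.
Total: 3 + 1 + 4 = 8.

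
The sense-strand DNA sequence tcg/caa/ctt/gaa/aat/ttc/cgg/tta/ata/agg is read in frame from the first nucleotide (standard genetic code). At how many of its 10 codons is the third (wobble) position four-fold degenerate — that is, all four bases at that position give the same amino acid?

Codon 1 TCG (Ser): third position 4-fold.
Codon 2 CAA (Gln): third position 2-fold.
Codon 3 CTT (Leu): third position 4-fold.
Codon 4 GAA (Glu): third position 2-fold.
Codon 5 AAT (Asn): third position 2-fold.
Codon 6 TTC (Phe): third position 2-fold.
Codon 7 CGG (Arg): third position 4-fold.
Codon 8 TTA (Leu): third position 2-fold.
Codon 9 ATA (Ile): third position 3-fold.
Codon 10 AGG (Arg): third position 2-fold.
Four-fold degenerate third positions: 3.

3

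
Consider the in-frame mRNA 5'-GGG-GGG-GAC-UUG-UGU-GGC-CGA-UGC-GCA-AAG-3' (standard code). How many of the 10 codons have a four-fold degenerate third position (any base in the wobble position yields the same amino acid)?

Codon 1 GGG (Gly): third position 4-fold.
Codon 2 GGG (Gly): third position 4-fold.
Codon 3 GAC (Asp): third position 2-fold.
Codon 4 UUG (Leu): third position 2-fold.
Codon 5 UGU (Cys): third position 2-fold.
Codon 6 GGC (Gly): third position 4-fold.
Codon 7 CGA (Arg): third position 4-fold.
Codon 8 UGC (Cys): third position 2-fold.
Codon 9 GCA (Ala): third position 4-fold.
Codon 10 AAG (Lys): third position 2-fold.
Four-fold degenerate third positions: 5.

5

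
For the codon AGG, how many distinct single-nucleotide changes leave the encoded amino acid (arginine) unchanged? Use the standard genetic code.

Position 1: CGG → 1 synonymous.
Position 2: none → 0 synonymous.
Position 3: AGA → 1 synonymous.
Total: 1 + 0 + 1 = 2.

2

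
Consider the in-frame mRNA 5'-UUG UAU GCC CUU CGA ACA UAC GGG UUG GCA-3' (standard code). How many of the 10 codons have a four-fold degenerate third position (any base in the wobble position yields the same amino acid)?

6

Codon 1 UUG (Leu): third position 2-fold.
Codon 2 UAU (Tyr): third position 2-fold.
Codon 3 GCC (Ala): third position 4-fold.
Codon 4 CUU (Leu): third position 4-fold.
Codon 5 CGA (Arg): third position 4-fold.
Codon 6 ACA (Thr): third position 4-fold.
Codon 7 UAC (Tyr): third position 2-fold.
Codon 8 GGG (Gly): third position 4-fold.
Codon 9 UUG (Leu): third position 2-fold.
Codon 10 GCA (Ala): third position 4-fold.
Four-fold degenerate third positions: 6.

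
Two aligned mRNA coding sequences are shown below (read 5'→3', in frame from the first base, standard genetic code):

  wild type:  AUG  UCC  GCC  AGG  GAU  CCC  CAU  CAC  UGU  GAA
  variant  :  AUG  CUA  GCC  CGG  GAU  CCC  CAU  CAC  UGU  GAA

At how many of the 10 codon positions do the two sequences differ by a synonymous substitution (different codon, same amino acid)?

Codon 1: AUG Met / AUG Met — identical.
Codon 2: UCC Ser / CUA Leu — nonsynonymous.
Codon 3: GCC Ala / GCC Ala — identical.
Codon 4: AGG Arg / CGG Arg — synonymous.
Codon 5: GAU Asp / GAU Asp — identical.
Codon 6: CCC Pro / CCC Pro — identical.
Codon 7: CAU His / CAU His — identical.
Codon 8: CAC His / CAC His — identical.
Codon 9: UGU Cys / UGU Cys — identical.
Codon 10: GAA Glu / GAA Glu — identical.
Synonymous differences: 1.

1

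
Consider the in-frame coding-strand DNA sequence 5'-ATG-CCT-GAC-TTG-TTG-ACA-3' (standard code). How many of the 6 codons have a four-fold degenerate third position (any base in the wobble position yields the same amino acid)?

Codon 1 ATG (Met): third position 1-fold.
Codon 2 CCT (Pro): third position 4-fold.
Codon 3 GAC (Asp): third position 2-fold.
Codon 4 TTG (Leu): third position 2-fold.
Codon 5 TTG (Leu): third position 2-fold.
Codon 6 ACA (Thr): third position 4-fold.
Four-fold degenerate third positions: 2.

2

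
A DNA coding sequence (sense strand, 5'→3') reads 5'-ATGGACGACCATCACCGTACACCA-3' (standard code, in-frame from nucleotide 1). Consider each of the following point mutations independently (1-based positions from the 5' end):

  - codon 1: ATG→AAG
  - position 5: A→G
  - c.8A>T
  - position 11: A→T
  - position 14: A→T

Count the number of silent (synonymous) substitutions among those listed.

Codon 1: ATG (Met) → AAG (Lys) — missense.
Codon 2: GAC (Asp) → GGC (Gly) — missense.
Codon 3: GAC (Asp) → GTC (Val) — missense.
Codon 4: CAT (His) → CTT (Leu) — missense.
Codon 5: CAC (His) → CTC (Leu) — missense.
Synonymous: 0 of 5.

0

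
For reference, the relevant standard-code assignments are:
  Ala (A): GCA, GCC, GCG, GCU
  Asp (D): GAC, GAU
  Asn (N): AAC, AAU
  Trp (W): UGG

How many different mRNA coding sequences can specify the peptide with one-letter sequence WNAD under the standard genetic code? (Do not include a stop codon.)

16

Trp: 1 codon.
Asn: 2 codons.
Ala: 4 codons.
Asp: 2 codons.
1 × 2 × 4 × 2 = 16.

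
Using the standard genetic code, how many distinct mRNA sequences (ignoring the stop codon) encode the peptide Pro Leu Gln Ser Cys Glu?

1152

Pro: 4 codons.
Leu: 6 codons.
Gln: 2 codons.
Ser: 6 codons.
Cys: 2 codons.
Glu: 2 codons.
4 × 6 × 2 × 6 × 2 × 2 = 1152.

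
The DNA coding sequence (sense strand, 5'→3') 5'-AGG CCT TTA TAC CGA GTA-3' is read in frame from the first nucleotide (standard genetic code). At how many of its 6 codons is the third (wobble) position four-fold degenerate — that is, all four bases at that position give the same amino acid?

3

Codon 1 AGG (Arg): third position 2-fold.
Codon 2 CCT (Pro): third position 4-fold.
Codon 3 TTA (Leu): third position 2-fold.
Codon 4 TAC (Tyr): third position 2-fold.
Codon 5 CGA (Arg): third position 4-fold.
Codon 6 GTA (Val): third position 4-fold.
Four-fold degenerate third positions: 3.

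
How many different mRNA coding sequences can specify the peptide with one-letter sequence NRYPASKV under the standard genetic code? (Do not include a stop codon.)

18432

Asn: 2 codons.
Arg: 6 codons.
Tyr: 2 codons.
Pro: 4 codons.
Ala: 4 codons.
Ser: 6 codons.
Lys: 2 codons.
Val: 4 codons.
2 × 6 × 2 × 4 × 4 × 6 × 2 × 4 = 18432.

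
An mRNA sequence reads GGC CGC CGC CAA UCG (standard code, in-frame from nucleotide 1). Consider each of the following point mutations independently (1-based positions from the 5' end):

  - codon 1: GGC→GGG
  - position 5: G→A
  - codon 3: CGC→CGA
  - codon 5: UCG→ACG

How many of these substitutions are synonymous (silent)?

Codon 1: GGC (Gly) → GGG (Gly) — synonymous.
Codon 2: CGC (Arg) → CAC (His) — missense.
Codon 3: CGC (Arg) → CGA (Arg) — synonymous.
Codon 5: UCG (Ser) → ACG (Thr) — missense.
Synonymous: 2 of 4.

2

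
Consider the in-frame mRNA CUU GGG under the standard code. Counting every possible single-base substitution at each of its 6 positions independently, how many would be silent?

6

Codon 1 (CUU, Leu): 3 synonymous substitutions.
Codon 2 (GGG, Gly): 3 synonymous substitutions.
Total: 3 + 3 = 6.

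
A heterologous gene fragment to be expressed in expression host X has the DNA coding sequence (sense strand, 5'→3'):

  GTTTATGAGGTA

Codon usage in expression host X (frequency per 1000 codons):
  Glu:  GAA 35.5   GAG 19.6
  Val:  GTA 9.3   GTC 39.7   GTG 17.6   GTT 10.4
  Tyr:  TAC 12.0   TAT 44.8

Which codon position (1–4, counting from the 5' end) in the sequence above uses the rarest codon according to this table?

4

Codon 1 GTT (Val): 10.4 per 1000.
Codon 2 TAT (Tyr): 44.8 per 1000.
Codon 3 GAG (Glu): 19.6 per 1000.
Codon 4 GTA (Val): 9.3 per 1000.
Lowest frequency is 9.3 at codon 4.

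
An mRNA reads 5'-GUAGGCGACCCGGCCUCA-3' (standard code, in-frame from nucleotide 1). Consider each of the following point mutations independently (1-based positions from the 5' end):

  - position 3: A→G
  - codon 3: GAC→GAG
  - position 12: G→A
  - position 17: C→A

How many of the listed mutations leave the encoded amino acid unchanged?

Codon 1: GUA (Val) → GUG (Val) — synonymous.
Codon 3: GAC (Asp) → GAG (Glu) — missense.
Codon 4: CCG (Pro) → CCA (Pro) — synonymous.
Codon 6: UCA (Ser) → UAA (Stop) — nonsense.
Synonymous: 2 of 4.

2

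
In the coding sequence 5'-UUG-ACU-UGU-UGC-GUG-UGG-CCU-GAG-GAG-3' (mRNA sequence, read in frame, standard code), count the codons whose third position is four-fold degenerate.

3

Codon 1 UUG (Leu): third position 2-fold.
Codon 2 ACU (Thr): third position 4-fold.
Codon 3 UGU (Cys): third position 2-fold.
Codon 4 UGC (Cys): third position 2-fold.
Codon 5 GUG (Val): third position 4-fold.
Codon 6 UGG (Trp): third position 1-fold.
Codon 7 CCU (Pro): third position 4-fold.
Codon 8 GAG (Glu): third position 2-fold.
Codon 9 GAG (Glu): third position 2-fold.
Four-fold degenerate third positions: 3.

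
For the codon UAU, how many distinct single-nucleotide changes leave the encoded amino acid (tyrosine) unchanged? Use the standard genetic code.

Position 1: none → 0 synonymous.
Position 2: none → 0 synonymous.
Position 3: UAC → 1 synonymous.
Total: 0 + 0 + 1 = 1.

1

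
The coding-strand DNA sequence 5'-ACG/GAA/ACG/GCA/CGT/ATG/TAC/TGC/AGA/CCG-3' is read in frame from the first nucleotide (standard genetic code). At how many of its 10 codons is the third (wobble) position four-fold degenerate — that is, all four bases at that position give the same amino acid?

5

Codon 1 ACG (Thr): third position 4-fold.
Codon 2 GAA (Glu): third position 2-fold.
Codon 3 ACG (Thr): third position 4-fold.
Codon 4 GCA (Ala): third position 4-fold.
Codon 5 CGT (Arg): third position 4-fold.
Codon 6 ATG (Met): third position 1-fold.
Codon 7 TAC (Tyr): third position 2-fold.
Codon 8 TGC (Cys): third position 2-fold.
Codon 9 AGA (Arg): third position 2-fold.
Codon 10 CCG (Pro): third position 4-fold.
Four-fold degenerate third positions: 5.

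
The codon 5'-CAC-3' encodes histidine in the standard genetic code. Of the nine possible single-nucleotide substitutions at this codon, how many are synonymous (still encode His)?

Position 1: none → 0 synonymous.
Position 2: none → 0 synonymous.
Position 3: CAU → 1 synonymous.
Total: 0 + 0 + 1 = 1.

1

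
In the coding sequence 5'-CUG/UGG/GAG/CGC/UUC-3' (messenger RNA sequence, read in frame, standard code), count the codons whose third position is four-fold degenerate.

Codon 1 CUG (Leu): third position 4-fold.
Codon 2 UGG (Trp): third position 1-fold.
Codon 3 GAG (Glu): third position 2-fold.
Codon 4 CGC (Arg): third position 4-fold.
Codon 5 UUC (Phe): third position 2-fold.
Four-fold degenerate third positions: 2.

2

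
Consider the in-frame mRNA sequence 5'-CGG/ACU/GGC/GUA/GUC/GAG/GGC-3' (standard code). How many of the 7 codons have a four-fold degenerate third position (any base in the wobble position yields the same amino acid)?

Codon 1 CGG (Arg): third position 4-fold.
Codon 2 ACU (Thr): third position 4-fold.
Codon 3 GGC (Gly): third position 4-fold.
Codon 4 GUA (Val): third position 4-fold.
Codon 5 GUC (Val): third position 4-fold.
Codon 6 GAG (Glu): third position 2-fold.
Codon 7 GGC (Gly): third position 4-fold.
Four-fold degenerate third positions: 6.

6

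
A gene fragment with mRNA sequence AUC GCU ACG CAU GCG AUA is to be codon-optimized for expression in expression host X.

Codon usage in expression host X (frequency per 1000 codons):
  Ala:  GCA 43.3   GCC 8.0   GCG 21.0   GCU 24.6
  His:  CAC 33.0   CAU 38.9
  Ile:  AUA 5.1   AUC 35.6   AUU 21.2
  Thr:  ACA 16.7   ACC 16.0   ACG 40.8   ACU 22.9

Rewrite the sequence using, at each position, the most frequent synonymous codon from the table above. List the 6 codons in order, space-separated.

Codon 1 (Ile): best is AUC at 35.6.
Codon 2 (Ala): best is GCA at 43.3.
Codon 3 (Thr): best is ACG at 40.8.
Codon 4 (His): best is CAU at 38.9.
Codon 5 (Ala): best is GCA at 43.3.
Codon 6 (Ile): best is AUC at 35.6.

AUC GCA ACG CAU GCA AUC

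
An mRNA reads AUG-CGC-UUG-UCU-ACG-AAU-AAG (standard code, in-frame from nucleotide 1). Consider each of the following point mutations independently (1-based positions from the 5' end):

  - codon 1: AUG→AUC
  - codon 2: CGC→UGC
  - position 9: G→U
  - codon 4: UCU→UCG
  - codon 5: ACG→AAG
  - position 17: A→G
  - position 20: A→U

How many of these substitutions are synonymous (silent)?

1

Codon 1: AUG (Met) → AUC (Ile) — missense.
Codon 2: CGC (Arg) → UGC (Cys) — missense.
Codon 3: UUG (Leu) → UUU (Phe) — missense.
Codon 4: UCU (Ser) → UCG (Ser) — synonymous.
Codon 5: ACG (Thr) → AAG (Lys) — missense.
Codon 6: AAU (Asn) → AGU (Ser) — missense.
Codon 7: AAG (Lys) → AUG (Met) — missense.
Synonymous: 1 of 7.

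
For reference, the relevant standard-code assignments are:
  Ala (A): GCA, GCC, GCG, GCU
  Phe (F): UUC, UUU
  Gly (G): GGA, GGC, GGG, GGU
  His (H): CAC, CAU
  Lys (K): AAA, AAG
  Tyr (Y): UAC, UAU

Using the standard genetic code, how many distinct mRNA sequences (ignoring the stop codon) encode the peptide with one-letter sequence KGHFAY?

256

Lys: 2 codons.
Gly: 4 codons.
His: 2 codons.
Phe: 2 codons.
Ala: 4 codons.
Tyr: 2 codons.
2 × 4 × 2 × 2 × 4 × 2 = 256.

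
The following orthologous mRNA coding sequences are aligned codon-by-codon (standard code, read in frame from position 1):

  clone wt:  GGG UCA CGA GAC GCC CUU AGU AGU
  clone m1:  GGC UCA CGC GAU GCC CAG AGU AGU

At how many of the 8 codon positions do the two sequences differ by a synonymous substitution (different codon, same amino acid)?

Codon 1: GGG Gly / GGC Gly — synonymous.
Codon 2: UCA Ser / UCA Ser — identical.
Codon 3: CGA Arg / CGC Arg — synonymous.
Codon 4: GAC Asp / GAU Asp — synonymous.
Codon 5: GCC Ala / GCC Ala — identical.
Codon 6: CUU Leu / CAG Gln — nonsynonymous.
Codon 7: AGU Ser / AGU Ser — identical.
Codon 8: AGU Ser / AGU Ser — identical.
Synonymous differences: 3.

3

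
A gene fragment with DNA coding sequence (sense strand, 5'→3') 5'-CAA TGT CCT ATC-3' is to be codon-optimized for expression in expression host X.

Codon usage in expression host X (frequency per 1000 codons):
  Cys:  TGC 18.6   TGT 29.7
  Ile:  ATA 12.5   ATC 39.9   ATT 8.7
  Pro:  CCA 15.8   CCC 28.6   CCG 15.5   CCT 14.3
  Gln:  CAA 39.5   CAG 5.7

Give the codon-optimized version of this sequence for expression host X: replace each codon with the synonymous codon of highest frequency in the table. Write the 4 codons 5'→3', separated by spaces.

Codon 1 (Gln): best is CAA at 39.5.
Codon 2 (Cys): best is TGT at 29.7.
Codon 3 (Pro): best is CCC at 28.6.
Codon 4 (Ile): best is ATC at 39.9.

CAA TGT CCC ATC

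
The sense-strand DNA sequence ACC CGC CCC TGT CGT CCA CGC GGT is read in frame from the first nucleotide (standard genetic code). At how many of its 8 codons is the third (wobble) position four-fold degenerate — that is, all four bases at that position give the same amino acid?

Codon 1 ACC (Thr): third position 4-fold.
Codon 2 CGC (Arg): third position 4-fold.
Codon 3 CCC (Pro): third position 4-fold.
Codon 4 TGT (Cys): third position 2-fold.
Codon 5 CGT (Arg): third position 4-fold.
Codon 6 CCA (Pro): third position 4-fold.
Codon 7 CGC (Arg): third position 4-fold.
Codon 8 GGT (Gly): third position 4-fold.
Four-fold degenerate third positions: 7.

7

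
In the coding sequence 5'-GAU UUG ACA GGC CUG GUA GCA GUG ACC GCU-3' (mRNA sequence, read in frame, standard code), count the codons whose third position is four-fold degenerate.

Codon 1 GAU (Asp): third position 2-fold.
Codon 2 UUG (Leu): third position 2-fold.
Codon 3 ACA (Thr): third position 4-fold.
Codon 4 GGC (Gly): third position 4-fold.
Codon 5 CUG (Leu): third position 4-fold.
Codon 6 GUA (Val): third position 4-fold.
Codon 7 GCA (Ala): third position 4-fold.
Codon 8 GUG (Val): third position 4-fold.
Codon 9 ACC (Thr): third position 4-fold.
Codon 10 GCU (Ala): third position 4-fold.
Four-fold degenerate third positions: 8.

8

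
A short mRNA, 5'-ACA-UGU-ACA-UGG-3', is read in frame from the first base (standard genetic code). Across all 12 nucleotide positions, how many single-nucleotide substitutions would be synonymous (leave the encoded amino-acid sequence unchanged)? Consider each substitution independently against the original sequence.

7

Codon 1 (ACA, Thr): 3 synonymous substitutions.
Codon 2 (UGU, Cys): 1 synonymous substitution.
Codon 3 (ACA, Thr): 3 synonymous substitutions.
Codon 4 (UGG, Trp): 0 synonymous substitutions.
Total: 3 + 1 + 3 + 0 = 7.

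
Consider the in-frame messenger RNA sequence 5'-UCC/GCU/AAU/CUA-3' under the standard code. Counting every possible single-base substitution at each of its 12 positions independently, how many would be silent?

11

Codon 1 (UCC, Ser): 3 synonymous substitutions.
Codon 2 (GCU, Ala): 3 synonymous substitutions.
Codon 3 (AAU, Asn): 1 synonymous substitution.
Codon 4 (CUA, Leu): 4 synonymous substitutions.
Total: 3 + 3 + 1 + 4 = 11.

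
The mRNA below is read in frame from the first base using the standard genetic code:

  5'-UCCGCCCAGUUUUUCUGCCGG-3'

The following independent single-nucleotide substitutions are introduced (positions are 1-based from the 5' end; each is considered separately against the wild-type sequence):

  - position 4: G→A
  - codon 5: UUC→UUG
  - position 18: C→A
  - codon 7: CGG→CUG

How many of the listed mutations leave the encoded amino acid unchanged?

Codon 2: GCC (Ala) → ACC (Thr) — missense.
Codon 5: UUC (Phe) → UUG (Leu) — missense.
Codon 6: UGC (Cys) → UGA (Stop) — nonsense.
Codon 7: CGG (Arg) → CUG (Leu) — missense.
Synonymous: 0 of 4.

0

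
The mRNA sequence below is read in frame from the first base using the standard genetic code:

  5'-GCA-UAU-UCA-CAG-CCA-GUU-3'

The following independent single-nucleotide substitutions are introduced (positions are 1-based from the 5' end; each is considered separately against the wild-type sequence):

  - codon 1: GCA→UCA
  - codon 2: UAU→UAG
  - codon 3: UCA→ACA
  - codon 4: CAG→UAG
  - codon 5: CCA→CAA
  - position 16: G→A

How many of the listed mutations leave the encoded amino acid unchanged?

0

Codon 1: GCA (Ala) → UCA (Ser) — missense.
Codon 2: UAU (Tyr) → UAG (Stop) — nonsense.
Codon 3: UCA (Ser) → ACA (Thr) — missense.
Codon 4: CAG (Gln) → UAG (Stop) — nonsense.
Codon 5: CCA (Pro) → CAA (Gln) — missense.
Codon 6: GUU (Val) → AUU (Ile) — missense.
Synonymous: 0 of 6.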